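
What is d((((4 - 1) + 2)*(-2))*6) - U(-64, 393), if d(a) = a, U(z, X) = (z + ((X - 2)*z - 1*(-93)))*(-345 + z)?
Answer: -10223015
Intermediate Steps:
U(z, X) = (-345 + z)*(93 + z + z*(-2 + X)) (U(z, X) = (z + ((-2 + X)*z + 93))*(-345 + z) = (z + (z*(-2 + X) + 93))*(-345 + z) = (z + (93 + z*(-2 + X)))*(-345 + z) = (93 + z + z*(-2 + X))*(-345 + z) = (-345 + z)*(93 + z + z*(-2 + X)))
d((((4 - 1) + 2)*(-2))*6) - U(-64, 393) = (((4 - 1) + 2)*(-2))*6 - (-32085 - 1*(-64)² + 438*(-64) + 393*(-64)² - 345*393*(-64)) = ((3 + 2)*(-2))*6 - (-32085 - 1*4096 - 28032 + 393*4096 + 8677440) = (5*(-2))*6 - (-32085 - 4096 - 28032 + 1609728 + 8677440) = -10*6 - 1*10222955 = -60 - 10222955 = -10223015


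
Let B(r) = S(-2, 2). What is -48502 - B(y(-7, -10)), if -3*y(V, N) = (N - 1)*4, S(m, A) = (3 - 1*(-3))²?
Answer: -48538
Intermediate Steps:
S(m, A) = 36 (S(m, A) = (3 + 3)² = 6² = 36)
y(V, N) = 4/3 - 4*N/3 (y(V, N) = -(N - 1)*4/3 = -(-1 + N)*4/3 = -(-4 + 4*N)/3 = 4/3 - 4*N/3)
B(r) = 36
-48502 - B(y(-7, -10)) = -48502 - 1*36 = -48502 - 36 = -48538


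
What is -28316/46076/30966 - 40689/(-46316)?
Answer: 7256665382971/8260397323932 ≈ 0.87849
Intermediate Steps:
-28316/46076/30966 - 40689/(-46316) = -28316*1/46076*(1/30966) - 40689*(-1/46316) = -7079/11519*1/30966 + 40689/46316 = -7079/356697354 + 40689/46316 = 7256665382971/8260397323932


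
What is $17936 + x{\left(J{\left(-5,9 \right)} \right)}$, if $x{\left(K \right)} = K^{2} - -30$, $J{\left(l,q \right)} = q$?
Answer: $18047$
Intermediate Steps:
$x{\left(K \right)} = 30 + K^{2}$ ($x{\left(K \right)} = K^{2} + 30 = 30 + K^{2}$)
$17936 + x{\left(J{\left(-5,9 \right)} \right)} = 17936 + \left(30 + 9^{2}\right) = 17936 + \left(30 + 81\right) = 17936 + 111 = 18047$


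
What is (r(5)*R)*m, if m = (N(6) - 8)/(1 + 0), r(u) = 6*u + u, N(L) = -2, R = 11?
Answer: -3850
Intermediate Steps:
r(u) = 7*u
m = -10 (m = (-2 - 8)/(1 + 0) = -10/1 = -10*1 = -10)
(r(5)*R)*m = ((7*5)*11)*(-10) = (35*11)*(-10) = 385*(-10) = -3850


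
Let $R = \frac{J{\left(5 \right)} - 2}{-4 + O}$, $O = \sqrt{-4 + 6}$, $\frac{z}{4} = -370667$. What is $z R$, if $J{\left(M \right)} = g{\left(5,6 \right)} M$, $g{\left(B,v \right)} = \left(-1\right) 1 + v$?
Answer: $\frac{68202728}{7} + \frac{17050682 \sqrt{2}}{7} \approx 1.3188 \cdot 10^{7}$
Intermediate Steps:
$z = -1482668$ ($z = 4 \left(-370667\right) = -1482668$)
$O = \sqrt{2} \approx 1.4142$
$g{\left(B,v \right)} = -1 + v$
$J{\left(M \right)} = 5 M$ ($J{\left(M \right)} = \left(-1 + 6\right) M = 5 M$)
$R = \frac{23}{-4 + \sqrt{2}}$ ($R = \frac{5 \cdot 5 - 2}{-4 + \sqrt{2}} = \frac{25 - 2}{-4 + \sqrt{2}} = \frac{23}{-4 + \sqrt{2}} \approx -8.8948$)
$z R = - 1482668 \left(- \frac{46}{7} - \frac{23 \sqrt{2}}{14}\right) = \frac{68202728}{7} + \frac{17050682 \sqrt{2}}{7}$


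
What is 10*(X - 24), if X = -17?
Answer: -410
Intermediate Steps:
10*(X - 24) = 10*(-17 - 24) = 10*(-41) = -410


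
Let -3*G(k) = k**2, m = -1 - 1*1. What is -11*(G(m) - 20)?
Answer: 704/3 ≈ 234.67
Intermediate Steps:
m = -2 (m = -1 - 1 = -2)
G(k) = -k**2/3
-11*(G(m) - 20) = -11*(-1/3*(-2)**2 - 20) = -11*(-1/3*4 - 20) = -11*(-4/3 - 20) = -11*(-64/3) = 704/3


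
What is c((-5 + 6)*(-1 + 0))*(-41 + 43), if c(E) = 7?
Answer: 14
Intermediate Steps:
c((-5 + 6)*(-1 + 0))*(-41 + 43) = 7*(-41 + 43) = 7*2 = 14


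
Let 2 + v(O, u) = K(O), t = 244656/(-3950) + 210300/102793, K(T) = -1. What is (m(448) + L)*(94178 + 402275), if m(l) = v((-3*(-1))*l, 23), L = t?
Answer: -6338795372146437/203016175 ≈ -3.1223e+7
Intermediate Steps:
t = -12159119604/203016175 (t = 244656*(-1/3950) + 210300*(1/102793) = -122328/1975 + 210300/102793 = -12159119604/203016175 ≈ -59.892)
L = -12159119604/203016175 ≈ -59.892
v(O, u) = -3 (v(O, u) = -2 - 1 = -3)
m(l) = -3
(m(448) + L)*(94178 + 402275) = (-3 - 12159119604/203016175)*(94178 + 402275) = -12768168129/203016175*496453 = -6338795372146437/203016175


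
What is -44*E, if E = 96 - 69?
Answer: -1188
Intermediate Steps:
E = 27
-44*E = -44*27 = -1188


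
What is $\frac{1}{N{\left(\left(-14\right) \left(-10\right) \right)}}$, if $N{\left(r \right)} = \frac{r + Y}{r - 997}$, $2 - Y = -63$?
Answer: $- \frac{857}{205} \approx -4.1805$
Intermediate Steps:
$Y = 65$ ($Y = 2 - -63 = 2 + 63 = 65$)
$N{\left(r \right)} = \frac{65 + r}{-997 + r}$ ($N{\left(r \right)} = \frac{r + 65}{r - 997} = \frac{65 + r}{-997 + r}$)
$\frac{1}{N{\left(\left(-14\right) \left(-10\right) \right)}} = \frac{1}{\frac{1}{-997 - -140} \left(65 - -140\right)} = \frac{1}{\frac{1}{-997 + 140} \left(65 + 140\right)} = \frac{1}{\frac{1}{-857} \cdot 205} = \frac{1}{\left(- \frac{1}{857}\right) 205} = \frac{1}{- \frac{205}{857}} = - \frac{857}{205}$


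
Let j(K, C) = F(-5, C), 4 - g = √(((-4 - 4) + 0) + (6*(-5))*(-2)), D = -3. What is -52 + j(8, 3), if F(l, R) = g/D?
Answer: -160/3 + 2*√13/3 ≈ -50.930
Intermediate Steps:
g = 4 - 2*√13 (g = 4 - √(((-4 - 4) + 0) + (6*(-5))*(-2)) = 4 - √((-8 + 0) - 30*(-2)) = 4 - √(-8 + 60) = 4 - √52 = 4 - 2*√13 ≈ -3.2111)
F(l, R) = -4/3 + 2*√13/3 (F(l, R) = (4 - 2*√13)/(-3) = (4 - 2*√13)*(-⅓) = -4/3 + 2*√13/3)
j(K, C) = -4/3 + 2*√13/3
-52 + j(8, 3) = -52 + (-4/3 + 2*√13/3) = -160/3 + 2*√13/3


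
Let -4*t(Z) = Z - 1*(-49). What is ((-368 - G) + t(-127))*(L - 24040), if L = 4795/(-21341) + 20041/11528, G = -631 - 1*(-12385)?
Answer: 143146566623394295/492038096 ≈ 2.9093e+8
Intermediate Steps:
G = 11754 (G = -631 + 12385 = 11754)
t(Z) = -49/4 - Z/4 (t(Z) = -(Z - 1*(-49))/4 = -(Z + 49)/4 = -(49 + Z)/4 = -49/4 - Z/4)
L = 372418221/246019048 (L = 4795*(-1/21341) + 20041*(1/11528) = -4795/21341 + 20041/11528 = 372418221/246019048 ≈ 1.5138)
((-368 - G) + t(-127))*(L - 24040) = ((-368 - 1*11754) + (-49/4 - 1/4*(-127)))*(372418221/246019048 - 24040) = ((-368 - 11754) + (-49/4 + 127/4))*(-5913925495699/246019048) = (-12122 + 39/2)*(-5913925495699/246019048) = -24205/2*(-5913925495699/246019048) = 143146566623394295/492038096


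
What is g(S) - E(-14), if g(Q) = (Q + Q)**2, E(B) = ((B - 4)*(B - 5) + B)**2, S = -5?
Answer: -107484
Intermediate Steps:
E(B) = (B + (-5 + B)*(-4 + B))**2 (E(B) = ((-4 + B)*(-5 + B) + B)**2 = ((-5 + B)*(-4 + B) + B)**2 = (B + (-5 + B)*(-4 + B))**2)
g(Q) = 4*Q**2 (g(Q) = (2*Q)**2 = 4*Q**2)
g(S) - E(-14) = 4*(-5)**2 - (20 + (-14)**2 - 8*(-14))**2 = 4*25 - (20 + 196 + 112)**2 = 100 - 1*328**2 = 100 - 1*107584 = 100 - 107584 = -107484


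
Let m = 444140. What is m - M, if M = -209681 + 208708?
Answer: 445113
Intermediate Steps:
M = -973
m - M = 444140 - 1*(-973) = 444140 + 973 = 445113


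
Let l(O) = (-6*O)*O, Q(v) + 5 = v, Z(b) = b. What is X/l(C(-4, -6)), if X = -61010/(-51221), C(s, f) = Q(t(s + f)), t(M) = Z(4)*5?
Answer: -6101/6914835 ≈ -0.00088231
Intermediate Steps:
t(M) = 20 (t(M) = 4*5 = 20)
Q(v) = -5 + v
C(s, f) = 15 (C(s, f) = -5 + 20 = 15)
l(O) = -6*O**2
X = 61010/51221 (X = -61010*(-1/51221) = 61010/51221 ≈ 1.1911)
X/l(C(-4, -6)) = 61010/(51221*((-6*15**2))) = 61010/(51221*((-6*225))) = (61010/51221)/(-1350) = (61010/51221)*(-1/1350) = -6101/6914835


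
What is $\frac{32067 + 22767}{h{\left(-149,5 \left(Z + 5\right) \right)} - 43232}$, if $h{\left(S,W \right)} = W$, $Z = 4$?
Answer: $- \frac{2886}{2273} \approx -1.2697$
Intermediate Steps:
$\frac{32067 + 22767}{h{\left(-149,5 \left(Z + 5\right) \right)} - 43232} = \frac{32067 + 22767}{5 \left(4 + 5\right) - 43232} = \frac{54834}{5 \cdot 9 - 43232} = \frac{54834}{45 - 43232} = \frac{54834}{-43187} = 54834 \left(- \frac{1}{43187}\right) = - \frac{2886}{2273}$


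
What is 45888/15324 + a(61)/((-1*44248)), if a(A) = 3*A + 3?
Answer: 84483415/28252348 ≈ 2.9903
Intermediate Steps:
a(A) = 3 + 3*A
45888/15324 + a(61)/((-1*44248)) = 45888/15324 + (3 + 3*61)/((-1*44248)) = 45888*(1/15324) + (3 + 183)/(-44248) = 3824/1277 + 186*(-1/44248) = 3824/1277 - 93/22124 = 84483415/28252348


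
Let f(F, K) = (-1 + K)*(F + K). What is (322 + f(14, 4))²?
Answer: 141376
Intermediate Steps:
(322 + f(14, 4))² = (322 + (4² - 1*14 - 1*4 + 14*4))² = (322 + (16 - 14 - 4 + 56))² = (322 + 54)² = 376² = 141376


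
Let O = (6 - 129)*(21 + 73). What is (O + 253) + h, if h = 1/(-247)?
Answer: -2793324/247 ≈ -11309.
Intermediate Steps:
h = -1/247 ≈ -0.0040486
O = -11562 (O = -123*94 = -11562)
(O + 253) + h = (-11562 + 253) - 1/247 = -11309 - 1/247 = -2793324/247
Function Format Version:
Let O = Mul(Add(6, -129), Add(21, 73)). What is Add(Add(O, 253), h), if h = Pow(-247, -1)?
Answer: Rational(-2793324, 247) ≈ -11309.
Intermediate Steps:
h = Rational(-1, 247) ≈ -0.0040486
O = -11562 (O = Mul(-123, 94) = -11562)
Add(Add(O, 253), h) = Add(Add(-11562, 253), Rational(-1, 247)) = Add(-11309, Rational(-1, 247)) = Rational(-2793324, 247)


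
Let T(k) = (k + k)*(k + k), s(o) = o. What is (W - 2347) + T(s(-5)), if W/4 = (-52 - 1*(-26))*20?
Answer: -4327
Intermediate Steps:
T(k) = 4*k² (T(k) = (2*k)*(2*k) = 4*k²)
W = -2080 (W = 4*((-52 - 1*(-26))*20) = 4*((-52 + 26)*20) = 4*(-26*20) = 4*(-520) = -2080)
(W - 2347) + T(s(-5)) = (-2080 - 2347) + 4*(-5)² = -4427 + 4*25 = -4427 + 100 = -4327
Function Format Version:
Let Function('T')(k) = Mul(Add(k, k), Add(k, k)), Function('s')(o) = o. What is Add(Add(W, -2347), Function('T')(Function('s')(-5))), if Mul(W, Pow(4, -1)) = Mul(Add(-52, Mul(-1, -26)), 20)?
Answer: -4327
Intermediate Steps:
Function('T')(k) = Mul(4, Pow(k, 2)) (Function('T')(k) = Mul(Mul(2, k), Mul(2, k)) = Mul(4, Pow(k, 2)))
W = -2080 (W = Mul(4, Mul(Add(-52, Mul(-1, -26)), 20)) = Mul(4, Mul(Add(-52, 26), 20)) = Mul(4, Mul(-26, 20)) = Mul(4, -520) = -2080)
Add(Add(W, -2347), Function('T')(Function('s')(-5))) = Add(Add(-2080, -2347), Mul(4, Pow(-5, 2))) = Add(-4427, Mul(4, 25)) = Add(-4427, 100) = -4327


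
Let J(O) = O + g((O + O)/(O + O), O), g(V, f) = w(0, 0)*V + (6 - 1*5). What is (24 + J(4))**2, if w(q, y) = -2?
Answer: 729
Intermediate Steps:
g(V, f) = 1 - 2*V (g(V, f) = -2*V + (6 - 1*5) = -2*V + (6 - 5) = -2*V + 1 = 1 - 2*V)
J(O) = -1 + O (J(O) = O + (1 - 2*(O + O)/(O + O)) = O + (1 - 2*2*O/(2*O)) = O + (1 - 2*2*O*1/(2*O)) = O + (1 - 2*1) = O + (1 - 2) = O - 1 = -1 + O)
(24 + J(4))**2 = (24 + (-1 + 4))**2 = (24 + 3)**2 = 27**2 = 729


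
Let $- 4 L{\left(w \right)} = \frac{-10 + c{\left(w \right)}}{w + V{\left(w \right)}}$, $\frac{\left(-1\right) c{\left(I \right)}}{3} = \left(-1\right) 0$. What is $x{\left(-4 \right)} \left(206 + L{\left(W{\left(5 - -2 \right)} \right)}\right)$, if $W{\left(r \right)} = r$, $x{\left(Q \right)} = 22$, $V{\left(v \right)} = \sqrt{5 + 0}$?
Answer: $\frac{18163}{4} - \frac{5 \sqrt{5}}{4} \approx 4538.0$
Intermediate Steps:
$V{\left(v \right)} = \sqrt{5}$
$c{\left(I \right)} = 0$ ($c{\left(I \right)} = - 3 \left(\left(-1\right) 0\right) = \left(-3\right) 0 = 0$)
$L{\left(w \right)} = \frac{5}{2 \left(w + \sqrt{5}\right)}$ ($L{\left(w \right)} = - \frac{\left(-10 + 0\right) \frac{1}{w + \sqrt{5}}}{4} = - \frac{\left(-10\right) \frac{1}{w + \sqrt{5}}}{4} = \frac{5}{2 \left(w + \sqrt{5}\right)}$)
$x{\left(-4 \right)} \left(206 + L{\left(W{\left(5 - -2 \right)} \right)}\right) = 22 \left(206 + \frac{5}{2 \left(\left(5 - -2\right) + \sqrt{5}\right)}\right) = 22 \left(206 + \frac{5}{2 \left(\left(5 + 2\right) + \sqrt{5}\right)}\right) = 22 \left(206 + \frac{5}{2 \left(7 + \sqrt{5}\right)}\right) = 4532 + \frac{55}{7 + \sqrt{5}}$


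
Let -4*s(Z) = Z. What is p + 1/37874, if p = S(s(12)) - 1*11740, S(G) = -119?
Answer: -449147765/37874 ≈ -11859.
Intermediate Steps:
s(Z) = -Z/4
p = -11859 (p = -119 - 1*11740 = -119 - 11740 = -11859)
p + 1/37874 = -11859 + 1/37874 = -449147765/37874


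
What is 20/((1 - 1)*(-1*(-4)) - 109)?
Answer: -20/109 ≈ -0.18349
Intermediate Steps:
20/((1 - 1)*(-1*(-4)) - 109) = 20/(0*4 - 109) = 20/(0 - 109) = 20/(-109) = -1/109*20 = -20/109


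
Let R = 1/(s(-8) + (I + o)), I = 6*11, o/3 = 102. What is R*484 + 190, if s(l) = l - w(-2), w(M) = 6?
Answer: 34252/179 ≈ 191.35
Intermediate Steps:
o = 306 (o = 3*102 = 306)
I = 66
s(l) = -6 + l (s(l) = l - 1*6 = l - 6 = -6 + l)
R = 1/358 (R = 1/((-6 - 8) + (66 + 306)) = 1/(-14 + 372) = 1/358 ≈ 0.0027933)
R*484 + 190 = (1/358)*484 + 190 = 242/179 + 190 = 34252/179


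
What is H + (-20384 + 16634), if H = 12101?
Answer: 8351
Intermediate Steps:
H + (-20384 + 16634) = 12101 + (-20384 + 16634) = 12101 - 3750 = 8351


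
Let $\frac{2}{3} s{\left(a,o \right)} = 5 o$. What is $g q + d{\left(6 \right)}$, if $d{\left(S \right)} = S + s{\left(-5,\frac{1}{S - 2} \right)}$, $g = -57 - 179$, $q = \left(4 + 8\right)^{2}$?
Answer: $- \frac{271809}{8} \approx -33976.0$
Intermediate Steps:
$s{\left(a,o \right)} = \frac{15 o}{2}$ ($s{\left(a,o \right)} = \frac{3 \cdot 5 o}{2} = \frac{15 o}{2}$)
$q = 144$ ($q = 12^{2} = 144$)
$g = -236$ ($g = -57 - 179 = -236$)
$d{\left(S \right)} = S + \frac{15}{2 \left(-2 + S\right)}$ ($d{\left(S \right)} = S + \frac{15}{2 \left(S - 2\right)} = S + \frac{15}{2 \left(-2 + S\right)}$)
$g q + d{\left(6 \right)} = \left(-236\right) 144 + \frac{\frac{15}{2} + 6 \left(-2 + 6\right)}{-2 + 6} = -33984 + \frac{\frac{15}{2} + 6 \cdot 4}{4} = -33984 + \frac{\frac{15}{2} + 24}{4} = -33984 + \frac{1}{4} \cdot \frac{63}{2} = -33984 + \frac{63}{8} = - \frac{271809}{8}$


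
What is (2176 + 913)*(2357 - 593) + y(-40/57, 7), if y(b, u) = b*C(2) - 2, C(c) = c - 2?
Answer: 5448994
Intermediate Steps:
C(c) = -2 + c
y(b, u) = -2 (y(b, u) = b*(-2 + 2) - 2 = b*0 - 2 = 0 - 2 = -2)
(2176 + 913)*(2357 - 593) + y(-40/57, 7) = (2176 + 913)*(2357 - 593) - 2 = 3089*1764 - 2 = 5448996 - 2 = 5448994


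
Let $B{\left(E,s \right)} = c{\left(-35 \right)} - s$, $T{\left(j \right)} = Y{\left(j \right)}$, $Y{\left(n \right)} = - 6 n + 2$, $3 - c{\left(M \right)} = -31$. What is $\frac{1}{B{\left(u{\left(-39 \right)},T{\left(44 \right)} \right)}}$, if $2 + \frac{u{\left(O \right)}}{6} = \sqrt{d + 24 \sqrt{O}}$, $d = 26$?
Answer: $\frac{1}{296} \approx 0.0033784$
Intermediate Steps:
$c{\left(M \right)} = 34$ ($c{\left(M \right)} = 3 - -31 = 3 + 31 = 34$)
$Y{\left(n \right)} = 2 - 6 n$
$T{\left(j \right)} = 2 - 6 j$
$u{\left(O \right)} = -12 + 6 \sqrt{26 + 24 \sqrt{O}}$
$B{\left(E,s \right)} = 34 - s$
$\frac{1}{B{\left(u{\left(-39 \right)},T{\left(44 \right)} \right)}} = \frac{1}{34 - \left(2 - 264\right)} = \frac{1}{34 - -262} = \frac{1}{34 + 262} = \frac{1}{296}$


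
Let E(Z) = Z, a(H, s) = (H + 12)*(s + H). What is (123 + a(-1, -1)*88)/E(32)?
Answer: -1813/32 ≈ -56.656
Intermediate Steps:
a(H, s) = (12 + H)*(H + s)
(123 + a(-1, -1)*88)/E(32) = (123 + ((-1)² + 12*(-1) + 12*(-1) - 1*(-1))*88)/32 = (123 + (1 - 12 - 12 + 1)*88)*(1/32) = (123 - 22*88)*(1/32) = (123 - 1936)*(1/32) = -1813*1/32 = -1813/32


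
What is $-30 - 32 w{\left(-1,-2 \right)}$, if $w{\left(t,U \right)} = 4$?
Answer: $-158$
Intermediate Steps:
$-30 - 32 w{\left(-1,-2 \right)} = -30 - 128 = -158$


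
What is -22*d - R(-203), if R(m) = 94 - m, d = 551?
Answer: -12419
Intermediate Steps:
-22*d - R(-203) = -22*551 - (94 - 1*(-203)) = -12122 - (94 + 203) = -12122 - 1*297 = -12122 - 297 = -12419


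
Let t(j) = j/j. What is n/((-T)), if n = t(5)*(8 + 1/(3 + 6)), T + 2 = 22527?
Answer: -73/202725 ≈ -0.00036009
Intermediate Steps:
t(j) = 1
T = 22525 (T = -2 + 22527 = 22525)
n = 73/9 (n = 1*(8 + 1/(3 + 6)) = 1*(8 + 1/9) = 1*(8 + ⅑) = 1*(73/9) = 73/9 ≈ 8.1111)
n/((-T)) = 73/(9*((-1*22525))) = (73/9)/(-22525) = (73/9)*(-1/22525) = -73/202725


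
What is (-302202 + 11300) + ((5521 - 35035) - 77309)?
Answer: -397725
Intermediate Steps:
(-302202 + 11300) + ((5521 - 35035) - 77309) = -290902 + (-29514 - 77309) = -290902 - 106823 = -397725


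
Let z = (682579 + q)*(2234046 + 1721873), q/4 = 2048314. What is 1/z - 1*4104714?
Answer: -144125064066668558609/35112084317365 ≈ -4.1047e+6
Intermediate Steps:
q = 8193256 (q = 4*2048314 = 8193256)
z = 35112084317365 (z = (682579 + 8193256)*(2234046 + 1721873) = 8875835*3955919 = 35112084317365)
1/z - 1*4104714 = 1/35112084317365 - 1*4104714 = 1/35112084317365 - 4104714 = -144125064066668558609/35112084317365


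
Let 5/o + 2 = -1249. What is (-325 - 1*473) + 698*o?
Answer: -1001788/1251 ≈ -800.79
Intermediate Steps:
o = -5/1251 (o = 5/(-2 - 1249) = 5/(-1251) = 5*(-1/1251) = -5/1251 ≈ -0.0039968)
(-325 - 1*473) + 698*o = (-325 - 1*473) + 698*(-5/1251) = (-325 - 473) - 3490/1251 = -798 - 3490/1251 = -1001788/1251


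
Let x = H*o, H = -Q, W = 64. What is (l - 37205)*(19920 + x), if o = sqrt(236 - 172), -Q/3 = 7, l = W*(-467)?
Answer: -1347764184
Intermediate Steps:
l = -29888 (l = 64*(-467) = -29888)
Q = -21 (Q = -3*7 = -21)
o = 8 (o = sqrt(64) = 8)
H = 21 (H = -1*(-21) = 21)
x = 168 (x = 21*8 = 168)
(l - 37205)*(19920 + x) = (-29888 - 37205)*(19920 + 168) = -67093*20088 = -1347764184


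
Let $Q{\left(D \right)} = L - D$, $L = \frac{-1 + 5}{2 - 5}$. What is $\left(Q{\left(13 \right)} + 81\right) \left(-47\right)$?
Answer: $- \frac{9400}{3} \approx -3133.3$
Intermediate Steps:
$L = - \frac{4}{3}$ ($L = \frac{4}{-3} = 4 \left(- \frac{1}{3}\right) = - \frac{4}{3} \approx -1.3333$)
$Q{\left(D \right)} = - \frac{4}{3} - D$
$\left(Q{\left(13 \right)} + 81\right) \left(-47\right) = \left(\left(- \frac{4}{3} - 13\right) + 81\right) \left(-47\right) = \left(- \frac{43}{3} + 81\right) \left(-47\right) = \frac{200}{3} \left(-47\right) = - \frac{9400}{3}$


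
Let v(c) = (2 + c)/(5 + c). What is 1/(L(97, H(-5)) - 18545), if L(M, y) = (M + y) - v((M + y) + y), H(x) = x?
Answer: -92/1697765 ≈ -5.4189e-5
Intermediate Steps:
v(c) = (2 + c)/(5 + c)
L(M, y) = M + y - (2 + M + 2*y)/(5 + M + 2*y) (L(M, y) = (M + y) - (2 + ((M + y) + y))/(5 + ((M + y) + y)) = (M + y) - (2 + (M + 2*y))/(5 + (M + 2*y)) = (M + y) - (2 + M + 2*y)/(5 + M + 2*y) = M + y - (2 + M + 2*y)/(5 + M + 2*y))
1/(L(97, H(-5)) - 18545) = 1/((-2 - 1*97 - 2*(-5) + (97 - 5)*(5 + 97 + 2*(-5)))/(5 + 97 + 2*(-5)) - 18545) = 1/((-2 - 97 + 10 + 92*(5 + 97 - 10))/(5 + 97 - 10) - 18545) = 1/((-2 - 97 + 10 + 92*92)/92 - 18545) = 1/((-2 - 97 + 10 + 8464)/92 - 18545) = 1/((1/92)*8375 - 18545) = 1/(8375/92 - 18545) = 1/(-1697765/92) = -92/1697765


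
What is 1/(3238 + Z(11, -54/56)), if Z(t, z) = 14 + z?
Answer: 28/91029 ≈ 0.00030759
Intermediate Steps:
1/(3238 + Z(11, -54/56)) = 1/(3238 + (14 - 54/56)) = 1/(3238 + (14 - 54*1/56)) = 1/(3238 + (14 - 27/28)) = 1/(3238 + 365/28) = 1/(91029/28) = 28/91029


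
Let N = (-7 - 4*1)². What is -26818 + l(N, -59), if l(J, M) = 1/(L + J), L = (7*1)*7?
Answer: -4559059/170 ≈ -26818.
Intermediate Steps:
L = 49 (L = 7*7 = 49)
N = 121 (N = (-7 - 4)² = (-11)² = 121)
l(J, M) = 1/(49 + J)
-26818 + l(N, -59) = -26818 + 1/(49 + 121) = -26818 + 1/170 = -4559059/170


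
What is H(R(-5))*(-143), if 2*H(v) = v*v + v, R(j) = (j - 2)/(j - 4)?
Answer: -8008/81 ≈ -98.864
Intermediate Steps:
R(j) = (-2 + j)/(-4 + j)
H(v) = v/2 + v²/2 (H(v) = (v*v + v)/2 = (v² + v)/2 = (v + v²)/2 = v/2 + v²/2)
H(R(-5))*(-143) = (((-2 - 5)/(-4 - 5))*(1 + (-2 - 5)/(-4 - 5))/2)*(-143) = ((-7/(-9))*(1 - 7/(-9))/2)*(-143) = ((-⅑*(-7))*(1 - ⅑*(-7))/2)*(-143) = ((½)*(7/9)*(1 + 7/9))*(-143) = ((½)*(7/9)*(16/9))*(-143) = (56/81)*(-143) = -8008/81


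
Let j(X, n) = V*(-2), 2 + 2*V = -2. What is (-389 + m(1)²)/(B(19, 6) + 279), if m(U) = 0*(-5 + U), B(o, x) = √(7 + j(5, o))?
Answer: -108531/77830 + 389*√11/77830 ≈ -1.3779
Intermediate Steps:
V = -2 (V = -1 + (½)*(-2) = -1 - 1 = -2)
j(X, n) = 4 (j(X, n) = -2*(-2) = 4)
B(o, x) = √11 (B(o, x) = √(7 + 4) = √11)
m(U) = 0
(-389 + m(1)²)/(B(19, 6) + 279) = (-389 + 0²)/(√11 + 279) = (-389 + 0)/(279 + √11) = -389/(279 + √11)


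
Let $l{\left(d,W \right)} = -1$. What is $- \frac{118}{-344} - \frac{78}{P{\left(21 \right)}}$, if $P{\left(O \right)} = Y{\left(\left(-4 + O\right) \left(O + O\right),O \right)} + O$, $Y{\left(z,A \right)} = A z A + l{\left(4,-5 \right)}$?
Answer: $\frac{9282665}{27080884} \approx 0.34278$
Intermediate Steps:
$Y{\left(z,A \right)} = -1 + z A^{2}$ ($Y{\left(z,A \right)} = A z A - 1 = A A z - 1 = z A^{2} - 1 = -1 + z A^{2}$)
$P{\left(O \right)} = -1 + O + 2 O^{3} \left(-4 + O\right)$ ($P{\left(O \right)} = \left(-1 + \left(-4 + O\right) \left(O + O\right) O^{2}\right) + O = \left(-1 + \left(-4 + O\right) 2 O O^{2}\right) + O = \left(-1 + 2 O \left(-4 + O\right) O^{2}\right) + O = \left(-1 + 2 O^{3} \left(-4 + O\right)\right) + O = -1 + O + 2 O^{3} \left(-4 + O\right)$)
$- \frac{118}{-344} - \frac{78}{P{\left(21 \right)}} = - \frac{118}{-344} - \frac{78}{-1 + 21 + 2 \cdot 21^{3} \left(-4 + 21\right)} = \left(-118\right) \left(- \frac{1}{344}\right) - \frac{78}{-1 + 21 + 2 \cdot 9261 \cdot 17} = \frac{59}{172} - \frac{78}{-1 + 21 + 314874} = \frac{59}{172} - \frac{78}{314894} = \frac{59}{172} - \frac{39}{157447} = \frac{9282665}{27080884}$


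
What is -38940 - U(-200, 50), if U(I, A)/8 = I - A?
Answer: -36940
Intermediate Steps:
U(I, A) = -8*A + 8*I (U(I, A) = 8*(I - A) = -8*A + 8*I)
-38940 - U(-200, 50) = -38940 - (-8*50 + 8*(-200)) = -38940 - (-400 - 1600) = -38940 - 1*(-2000) = -38940 + 2000 = -36940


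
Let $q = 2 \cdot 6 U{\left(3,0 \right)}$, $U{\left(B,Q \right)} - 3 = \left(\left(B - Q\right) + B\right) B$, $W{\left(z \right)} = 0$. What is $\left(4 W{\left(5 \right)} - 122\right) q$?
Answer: $-30744$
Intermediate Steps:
$U{\left(B,Q \right)} = 3 + B \left(- Q + 2 B\right)$ ($U{\left(B,Q \right)} = 3 + \left(\left(B - Q\right) + B\right) B = 3 + \left(- Q + 2 B\right) B = 3 + B \left(- Q + 2 B\right)$)
$q = 252$ ($q = 2 \cdot 6 \left(3 + 2 \cdot 3^{2} - 3 \cdot 0\right) = 12 \left(3 + 2 \cdot 9 + 0\right) = 12 \left(3 + 18 + 0\right) = 12 \cdot 21 = 252$)
$\left(4 W{\left(5 \right)} - 122\right) q = \left(4 \cdot 0 - 122\right) 252 = \left(0 - 122\right) 252 = \left(-122\right) 252 = -30744$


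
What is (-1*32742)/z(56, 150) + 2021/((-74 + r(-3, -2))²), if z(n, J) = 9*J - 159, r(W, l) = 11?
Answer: -42515329/1575693 ≈ -26.982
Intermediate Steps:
z(n, J) = -159 + 9*J
(-1*32742)/z(56, 150) + 2021/((-74 + r(-3, -2))²) = (-1*32742)/(-159 + 9*150) + 2021/((-74 + 11)²) = -32742/(-159 + 1350) + 2021/((-63)²) = -32742/1191 + 2021/3969 = -32742*1/1191 + 2021*(1/3969) = -10914/397 + 2021/3969 = -42515329/1575693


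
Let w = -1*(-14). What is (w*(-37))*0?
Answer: 0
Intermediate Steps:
w = 14
(w*(-37))*0 = (14*(-37))*0 = -518*0 = 0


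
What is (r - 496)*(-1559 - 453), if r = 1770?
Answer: -2563288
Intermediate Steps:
(r - 496)*(-1559 - 453) = (1770 - 496)*(-1559 - 453) = 1274*(-2012) = -2563288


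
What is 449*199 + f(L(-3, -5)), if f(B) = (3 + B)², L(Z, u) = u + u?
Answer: 89400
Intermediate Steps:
L(Z, u) = 2*u
449*199 + f(L(-3, -5)) = 449*199 + (3 + 2*(-5))² = 89351 + (3 - 10)² = 89351 + (-7)² = 89351 + 49 = 89400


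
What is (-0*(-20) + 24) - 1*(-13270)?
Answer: 13294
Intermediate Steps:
(-0*(-20) + 24) - 1*(-13270) = (-42*0 + 24) + 13270 = (0 + 24) + 13270 = 24 + 13270 = 13294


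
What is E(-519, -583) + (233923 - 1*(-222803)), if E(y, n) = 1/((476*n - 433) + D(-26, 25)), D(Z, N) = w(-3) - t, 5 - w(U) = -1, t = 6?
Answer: 126942881165/277941 ≈ 4.5673e+5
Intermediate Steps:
w(U) = 6 (w(U) = 5 - 1*(-1) = 5 + 1 = 6)
D(Z, N) = 0 (D(Z, N) = 6 - 1*6 = 6 - 6 = 0)
E(y, n) = 1/(-433 + 476*n) (E(y, n) = 1/((476*n - 433) + 0) = 1/((-433 + 476*n) + 0) = 1/(-433 + 476*n))
E(-519, -583) + (233923 - 1*(-222803)) = 1/(-433 + 476*(-583)) + (233923 - 1*(-222803)) = 1/(-433 - 277508) + (233923 + 222803) = 1/(-277941) + 456726 = -1/277941 + 456726 = 126942881165/277941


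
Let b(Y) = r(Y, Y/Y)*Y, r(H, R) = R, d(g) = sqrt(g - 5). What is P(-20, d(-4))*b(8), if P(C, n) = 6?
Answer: 48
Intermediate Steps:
d(g) = sqrt(-5 + g)
b(Y) = Y (b(Y) = (Y/Y)*Y = 1*Y = Y)
P(-20, d(-4))*b(8) = 6*8 = 48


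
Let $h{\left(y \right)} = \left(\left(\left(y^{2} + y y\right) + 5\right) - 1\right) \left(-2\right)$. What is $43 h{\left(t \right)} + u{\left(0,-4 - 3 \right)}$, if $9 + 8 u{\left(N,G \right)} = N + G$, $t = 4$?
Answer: $-3098$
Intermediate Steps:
$h{\left(y \right)} = -8 - 4 y^{2}$ ($h{\left(y \right)} = \left(\left(\left(y^{2} + y^{2}\right) + 5\right) - 1\right) \left(-2\right) = \left(\left(2 y^{2} + 5\right) - 1\right) \left(-2\right) = \left(\left(5 + 2 y^{2}\right) - 1\right) \left(-2\right) = \left(4 + 2 y^{2}\right) \left(-2\right) = -8 - 4 y^{2}$)
$u{\left(N,G \right)} = - \frac{9}{8} + \frac{G}{8} + \frac{N}{8}$ ($u{\left(N,G \right)} = - \frac{9}{8} + \frac{N + G}{8} = - \frac{9}{8} + \frac{G + N}{8} = - \frac{9}{8} + \left(\frac{G}{8} + \frac{N}{8}\right) = - \frac{9}{8} + \frac{G}{8} + \frac{N}{8}$)
$43 h{\left(t \right)} + u{\left(0,-4 - 3 \right)} = 43 \left(-8 - 4 \cdot 4^{2}\right) + \left(- \frac{9}{8} + \frac{-4 - 3}{8} + \frac{1}{8} \cdot 0\right) = 43 \left(-8 - 64\right) + \left(- \frac{9}{8} + \frac{-4 - 3}{8} + 0\right) = 43 \left(-8 - 64\right) + \left(- \frac{9}{8} + \frac{1}{8} \left(-7\right) + 0\right) = 43 \left(-72\right) - 2 = -3096 - 2 = -3098$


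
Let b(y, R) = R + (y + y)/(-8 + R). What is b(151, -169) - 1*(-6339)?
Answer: 1091788/177 ≈ 6168.3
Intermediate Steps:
b(y, R) = R + 2*y/(-8 + R) (b(y, R) = R + (2*y)/(-8 + R) = R + 2*y/(-8 + R))
b(151, -169) - 1*(-6339) = ((-169)² - 8*(-169) + 2*151)/(-8 - 169) - 1*(-6339) = (28561 + 1352 + 302)/(-177) + 6339 = -1/177*30215 + 6339 = -30215/177 + 6339 = 1091788/177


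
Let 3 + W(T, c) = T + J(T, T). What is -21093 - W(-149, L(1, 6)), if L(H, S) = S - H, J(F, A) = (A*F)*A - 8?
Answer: 3287016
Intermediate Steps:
J(F, A) = -8 + F*A² (J(F, A) = F*A² - 8 = -8 + F*A²)
W(T, c) = -11 + T + T³ (W(T, c) = -3 + (T + (-8 + T*T²)) = -3 + (T + (-8 + T³)) = -3 + (-8 + T + T³) = -11 + T + T³)
-21093 - W(-149, L(1, 6)) = -21093 - (-11 - 149 + (-149)³) = -21093 - (-11 - 149 - 3307949) = -21093 - 1*(-3308109) = -21093 + 3308109 = 3287016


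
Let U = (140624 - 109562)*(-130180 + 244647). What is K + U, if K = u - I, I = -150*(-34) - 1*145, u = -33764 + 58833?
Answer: 3555594068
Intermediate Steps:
u = 25069
I = 4955 (I = 5100 - 145 = 4955)
U = 3555573954 (U = 31062*114467 = 3555573954)
K = 20114 (K = 25069 - 1*4955 = 25069 - 4955 = 20114)
K + U = 20114 + 3555573954 = 3555594068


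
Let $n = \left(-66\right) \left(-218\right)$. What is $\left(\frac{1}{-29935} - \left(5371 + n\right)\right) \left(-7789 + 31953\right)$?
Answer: $- \frac{14292659633224}{29935} \approx -4.7746 \cdot 10^{8}$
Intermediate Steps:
$n = 14388$
$\left(\frac{1}{-29935} - \left(5371 + n\right)\right) \left(-7789 + 31953\right) = \left(\frac{1}{-29935} - 19759\right) \left(-7789 + 31953\right) = \left(- \frac{1}{29935} - 19759\right) 24164 = \left(- \frac{591485666}{29935}\right) 24164 = - \frac{14292659633224}{29935}$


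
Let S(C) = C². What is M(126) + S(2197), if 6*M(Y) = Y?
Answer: 4826830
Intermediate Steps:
M(Y) = Y/6
M(126) + S(2197) = (⅙)*126 + 2197² = 21 + 4826809 = 4826830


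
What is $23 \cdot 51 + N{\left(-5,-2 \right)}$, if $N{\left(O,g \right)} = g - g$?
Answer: $1173$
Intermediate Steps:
$N{\left(O,g \right)} = 0$
$23 \cdot 51 + N{\left(-5,-2 \right)} = 23 \cdot 51 + 0 = 1173 + 0 = 1173$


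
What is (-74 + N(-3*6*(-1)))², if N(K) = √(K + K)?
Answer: 4624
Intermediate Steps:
N(K) = √2*√K (N(K) = √(2*K) = √2*√K)
(-74 + N(-3*6*(-1)))² = (-74 + √2*√(-3*6*(-1)))² = (-74 + √2*√(-18*(-1)))² = (-74 + √2*√18)² = (-74 + √2*(3*√2))² = (-74 + 6)² = (-68)² = 4624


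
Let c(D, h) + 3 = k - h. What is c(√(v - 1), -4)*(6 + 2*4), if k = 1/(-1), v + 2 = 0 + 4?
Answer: 0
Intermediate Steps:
v = 2 (v = -2 + (0 + 4) = -2 + 4 = 2)
k = -1 (k = 1*(-1) = -1)
c(D, h) = -4 - h (c(D, h) = -3 + (-1 - h) = -4 - h)
c(√(v - 1), -4)*(6 + 2*4) = (-4 - 1*(-4))*(6 + 2*4) = (-4 + 4)*(6 + 8) = 0*14 = 0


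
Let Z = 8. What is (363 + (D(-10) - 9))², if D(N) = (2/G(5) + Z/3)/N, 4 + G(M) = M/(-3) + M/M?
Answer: 5519449849/44100 ≈ 1.2516e+5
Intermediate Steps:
G(M) = -3 - M/3 (G(M) = -4 + (M/(-3) + M/M) = -4 + (M*(-⅓) + 1) = -4 + (-M/3 + 1) = -4 + (1 - M/3) = -3 - M/3)
D(N) = 47/(21*N) (D(N) = (2/(-3 - ⅓*5) + 8/3)/N = (2/(-3 - 5/3) + 8*(⅓))/N = (2/(-14/3) + 8/3)/N = (2*(-3/14) + 8/3)/N = (-3/7 + 8/3)/N = 47/(21*N))
(363 + (D(-10) - 9))² = (363 + ((47/21)/(-10) - 9))² = (363 + ((47/21)*(-⅒) - 9))² = (363 + (-47/210 - 9))² = (363 - 1937/210)² = (74293/210)² = 5519449849/44100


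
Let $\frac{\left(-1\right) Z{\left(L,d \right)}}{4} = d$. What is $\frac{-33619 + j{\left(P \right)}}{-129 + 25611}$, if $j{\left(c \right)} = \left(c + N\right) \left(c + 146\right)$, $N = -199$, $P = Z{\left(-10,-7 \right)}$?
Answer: $- \frac{63373}{25482} \approx -2.487$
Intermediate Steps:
$Z{\left(L,d \right)} = - 4 d$
$P = 28$ ($P = \left(-4\right) \left(-7\right) = 28$)
$j{\left(c \right)} = \left(-199 + c\right) \left(146 + c\right)$ ($j{\left(c \right)} = \left(c - 199\right) \left(c + 146\right) = \left(-199 + c\right) \left(146 + c\right)$)
$\frac{-33619 + j{\left(P \right)}}{-129 + 25611} = \frac{-33619 - \left(30538 - 784\right)}{-129 + 25611} = \frac{-33619 - 29754}{25482} = \left(-33619 - 29754\right) \frac{1}{25482} = \left(-63373\right) \frac{1}{25482} = - \frac{63373}{25482}$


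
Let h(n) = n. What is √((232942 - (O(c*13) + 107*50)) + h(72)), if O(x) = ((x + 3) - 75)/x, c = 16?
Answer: √153900422/26 ≈ 477.14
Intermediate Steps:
O(x) = (-72 + x)/x (O(x) = ((3 + x) - 75)/x = (-72 + x)/x)
√((232942 - (O(c*13) + 107*50)) + h(72)) = √((232942 - ((-72 + 16*13)/((16*13)) + 107*50)) + 72) = √((232942 - ((-72 + 208)/208 + 5350)) + 72) = √((232942 - ((1/208)*136 + 5350)) + 72) = √((232942 - (17/26 + 5350)) + 72) = √((232942 - 1*139117/26) + 72) = √((232942 - 139117/26) + 72) = √(5917375/26 + 72) = √(5919247/26) = √153900422/26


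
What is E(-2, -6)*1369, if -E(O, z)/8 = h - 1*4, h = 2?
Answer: 21904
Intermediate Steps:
E(O, z) = 16 (E(O, z) = -8*(2 - 1*4) = -8*(2 - 4) = -8*(-2) = 16)
E(-2, -6)*1369 = 16*1369 = 21904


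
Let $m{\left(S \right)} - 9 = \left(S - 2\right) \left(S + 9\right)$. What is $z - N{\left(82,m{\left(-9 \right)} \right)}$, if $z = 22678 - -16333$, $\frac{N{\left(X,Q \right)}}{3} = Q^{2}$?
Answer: $38768$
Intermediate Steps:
$m{\left(S \right)} = 9 + \left(-2 + S\right) \left(9 + S\right)$ ($m{\left(S \right)} = 9 + \left(S - 2\right) \left(S + 9\right) = 9 + \left(-2 + S\right) \left(9 + S\right)$)
$N{\left(X,Q \right)} = 3 Q^{2}$
$z = 39011$ ($z = 22678 + 16333 = 39011$)
$z - N{\left(82,m{\left(-9 \right)} \right)} = 39011 - 3 \left(-9 + \left(-9\right)^{2} + 7 \left(-9\right)\right)^{2} = 39011 - 3 \left(-9 + 81 - 63\right)^{2} = 39011 - 3 \cdot 9^{2} = 39011 - 3 \cdot 81 = 39011 - 243 = 38768$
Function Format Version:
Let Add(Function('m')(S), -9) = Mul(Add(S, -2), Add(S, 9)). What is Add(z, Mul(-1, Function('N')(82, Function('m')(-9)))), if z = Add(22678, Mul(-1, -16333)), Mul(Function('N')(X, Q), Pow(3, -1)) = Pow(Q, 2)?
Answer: 38768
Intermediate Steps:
Function('m')(S) = Add(9, Mul(Add(-2, S), Add(9, S))) (Function('m')(S) = Add(9, Mul(Add(S, -2), Add(S, 9))) = Add(9, Mul(Add(-2, S), Add(9, S))))
Function('N')(X, Q) = Mul(3, Pow(Q, 2))
z = 39011 (z = Add(22678, 16333) = 39011)
Add(z, Mul(-1, Function('N')(82, Function('m')(-9)))) = Add(39011, Mul(-1, Mul(3, Pow(Add(-9, Pow(-9, 2), Mul(7, -9)), 2)))) = Add(39011, Mul(-1, Mul(3, Pow(Add(-9, 81, -63), 2)))) = Add(39011, Mul(-1, Mul(3, Pow(9, 2)))) = Add(39011, Mul(-1, Mul(3, 81))) = Add(39011, Mul(-1, 243)) = Add(39011, -243) = 38768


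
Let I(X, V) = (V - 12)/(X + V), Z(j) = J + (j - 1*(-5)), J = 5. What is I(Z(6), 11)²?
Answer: 1/729 ≈ 0.0013717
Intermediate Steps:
Z(j) = 10 + j (Z(j) = 5 + (j - 1*(-5)) = 5 + (j + 5) = 5 + (5 + j) = 10 + j)
I(X, V) = (-12 + V)/(V + X)
I(Z(6), 11)² = ((-12 + 11)/(11 + (10 + 6)))² = (-1/(11 + 16))² = (-1/27)² = 1/729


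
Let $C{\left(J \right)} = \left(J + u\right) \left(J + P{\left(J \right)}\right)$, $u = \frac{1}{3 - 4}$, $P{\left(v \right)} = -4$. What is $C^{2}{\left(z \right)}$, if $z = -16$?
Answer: $115600$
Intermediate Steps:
$u = -1$ ($u = \frac{1}{-1} = -1$)
$C{\left(J \right)} = \left(-1 + J\right) \left(-4 + J\right)$ ($C{\left(J \right)} = \left(J - 1\right) \left(J - 4\right) = \left(-1 + J\right) \left(-4 + J\right)$)
$C^{2}{\left(z \right)} = \left(4 + \left(-16\right)^{2} - -80\right)^{2} = \left(4 + 256 + 80\right)^{2} = 340^{2} = 115600$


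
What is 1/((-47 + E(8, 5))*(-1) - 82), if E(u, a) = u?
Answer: -1/43 ≈ -0.023256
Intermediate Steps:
1/((-47 + E(8, 5))*(-1) - 82) = 1/((-47 + 8)*(-1) - 82) = 1/(-39*(-1) - 82) = 1/(39 - 82) = 1/(-43) = -1/43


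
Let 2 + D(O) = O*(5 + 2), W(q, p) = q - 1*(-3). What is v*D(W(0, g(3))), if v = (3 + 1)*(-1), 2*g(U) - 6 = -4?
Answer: -76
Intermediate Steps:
g(U) = 1 (g(U) = 3 + (1/2)*(-4) = 3 - 2 = 1)
W(q, p) = 3 + q (W(q, p) = q + 3 = 3 + q)
v = -4 (v = 4*(-1) = -4)
D(O) = -2 + 7*O (D(O) = -2 + O*(5 + 2) = -2 + O*7 = -2 + 7*O)
v*D(W(0, g(3))) = -4*(-2 + 7*(3 + 0)) = -4*(-2 + 7*3) = -4*(-2 + 21) = -4*19 = -76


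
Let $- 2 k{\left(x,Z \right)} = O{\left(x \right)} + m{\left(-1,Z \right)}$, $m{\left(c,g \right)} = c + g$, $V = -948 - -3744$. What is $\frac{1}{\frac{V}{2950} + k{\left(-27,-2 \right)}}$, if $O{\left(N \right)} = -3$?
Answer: $\frac{1475}{5823} \approx 0.25331$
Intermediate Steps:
$V = 2796$ ($V = -948 + 3744 = 2796$)
$k{\left(x,Z \right)} = 2 - \frac{Z}{2}$ ($k{\left(x,Z \right)} = - \frac{-3 + \left(-1 + Z\right)}{2} = - \frac{-4 + Z}{2} = 2 - \frac{Z}{2}$)
$\frac{1}{\frac{V}{2950} + k{\left(-27,-2 \right)}} = \frac{1}{\frac{2796}{2950} + \left(2 - -1\right)} = \frac{1}{2796 \cdot \frac{1}{2950} + \left(2 + 1\right)} = \frac{1}{\frac{1398}{1475} + 3} = \frac{1}{\frac{5823}{1475}} = \frac{1475}{5823}$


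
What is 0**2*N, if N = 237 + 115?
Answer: 0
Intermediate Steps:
N = 352
0**2*N = 0**2*352 = 0*352 = 0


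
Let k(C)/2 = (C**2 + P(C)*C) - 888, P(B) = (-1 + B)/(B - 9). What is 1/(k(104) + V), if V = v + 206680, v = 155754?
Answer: 95/36338974 ≈ 2.6143e-6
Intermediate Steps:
P(B) = (-1 + B)/(-9 + B)
V = 362434 (V = 155754 + 206680 = 362434)
k(C) = -1776 + 2*C**2 + 2*C*(-1 + C)/(-9 + C) (k(C) = 2*((C**2 + ((-1 + C)/(-9 + C))*C) - 888) = 2*((C**2 + C*(-1 + C)/(-9 + C)) - 888) = 2*(-888 + C**2 + C*(-1 + C)/(-9 + C)) = -1776 + 2*C**2 + 2*C*(-1 + C)/(-9 + C))
1/(k(104) + V) = 1/(2*(7992 + 104**3 - 889*104 - 8*104**2)/(-9 + 104) + 362434) = 1/(2*(7992 + 1124864 - 92456 - 8*10816)/95 + 362434) = 1/(2*(1/95)*(7992 + 1124864 - 92456 - 86528) + 362434) = 1/(2*(1/95)*953872 + 362434) = 1/(1907744/95 + 362434) = 1/(36338974/95) = 95/36338974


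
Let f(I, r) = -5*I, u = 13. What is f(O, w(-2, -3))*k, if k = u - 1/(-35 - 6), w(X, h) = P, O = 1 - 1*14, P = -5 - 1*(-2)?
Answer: 34710/41 ≈ 846.58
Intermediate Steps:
P = -3 (P = -5 + 2 = -3)
O = -13 (O = 1 - 14 = -13)
w(X, h) = -3
k = 534/41 (k = 13 - 1/(-35 - 6) = 13 - 1/(-41) = 13 - 1*(-1/41) = 13 + 1/41 = 534/41 ≈ 13.024)
f(O, w(-2, -3))*k = -5*(-13)*(534/41) = 65*(534/41) = 34710/41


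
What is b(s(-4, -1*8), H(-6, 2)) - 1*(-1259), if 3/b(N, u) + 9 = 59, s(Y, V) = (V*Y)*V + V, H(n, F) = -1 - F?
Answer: 62953/50 ≈ 1259.1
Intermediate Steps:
s(Y, V) = V + Y*V**2 (s(Y, V) = Y*V**2 + V = V + Y*V**2)
b(N, u) = 3/50 (b(N, u) = 3/(-9 + 59) = 3/50)
b(s(-4, -1*8), H(-6, 2)) - 1*(-1259) = 3/50 - 1*(-1259) = 3/50 + 1259 = 62953/50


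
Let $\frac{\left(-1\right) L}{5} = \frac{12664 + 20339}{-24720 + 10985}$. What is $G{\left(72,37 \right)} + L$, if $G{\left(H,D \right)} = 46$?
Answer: $\frac{159365}{2747} \approx 58.014$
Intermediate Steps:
$L = \frac{33003}{2747}$ ($L = - 5 \frac{12664 + 20339}{-24720 + 10985} = - 5 \frac{33003}{-13735} = - 5 \cdot 33003 \left(- \frac{1}{13735}\right) = \left(-5\right) \left(- \frac{33003}{13735}\right) = \frac{33003}{2747} \approx 12.014$)
$G{\left(72,37 \right)} + L = 46 + \frac{33003}{2747} = \frac{159365}{2747}$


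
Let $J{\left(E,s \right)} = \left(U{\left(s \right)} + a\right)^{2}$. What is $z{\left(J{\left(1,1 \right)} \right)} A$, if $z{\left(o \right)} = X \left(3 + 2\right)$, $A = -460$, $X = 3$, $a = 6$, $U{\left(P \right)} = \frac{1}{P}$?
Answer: $-6900$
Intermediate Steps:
$J{\left(E,s \right)} = \left(6 + \frac{1}{s}\right)^{2}$ ($J{\left(E,s \right)} = \left(\frac{1}{s} + 6\right)^{2} = \left(6 + \frac{1}{s}\right)^{2}$)
$z{\left(o \right)} = 15$ ($z{\left(o \right)} = 3 \left(3 + 2\right) = 3 \cdot 5 = 15$)
$z{\left(J{\left(1,1 \right)} \right)} A = 15 \left(-460\right) = -6900$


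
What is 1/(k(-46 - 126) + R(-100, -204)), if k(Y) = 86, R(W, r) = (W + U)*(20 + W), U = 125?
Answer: -1/1914 ≈ -0.00052247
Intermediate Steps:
R(W, r) = (20 + W)*(125 + W) (R(W, r) = (W + 125)*(20 + W) = (125 + W)*(20 + W) = (20 + W)*(125 + W))
1/(k(-46 - 126) + R(-100, -204)) = 1/(86 + (2500 + (-100)² + 145*(-100))) = 1/(86 + (2500 + 10000 - 14500)) = 1/(86 - 2000) = 1/(-1914) = -1/1914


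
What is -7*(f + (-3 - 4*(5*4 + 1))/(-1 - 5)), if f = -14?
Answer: -7/2 ≈ -3.5000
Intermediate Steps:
-7*(f + (-3 - 4*(5*4 + 1))/(-1 - 5)) = -7*(-14 + (-3 - 4*(5*4 + 1))/(-1 - 5)) = -7*(-14 + (-3 - 4*(20 + 1))/(-6)) = -7*(-14 + (-3 - 4*21)*(-1/6)) = -7*(-14 + (-3 - 84)*(-1/6)) = -7*(-14 - 87*(-1/6)) = -7*(-14 + 29/2) = -7*1/2 = -7/2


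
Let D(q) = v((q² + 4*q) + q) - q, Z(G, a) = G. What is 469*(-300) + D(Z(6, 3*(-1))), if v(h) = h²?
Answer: -136350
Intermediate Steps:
D(q) = (q² + 5*q)² - q (D(q) = ((q² + 4*q) + q)² - q = (q² + 5*q)² - q)
469*(-300) + D(Z(6, 3*(-1))) = 469*(-300) + 6*(-1 + 6*(5 + 6)²) = -140700 + 6*(-1 + 6*11²) = -140700 + 6*(-1 + 6*121) = -140700 + 6*(-1 + 726) = -140700 + 6*725 = -140700 + 4350 = -136350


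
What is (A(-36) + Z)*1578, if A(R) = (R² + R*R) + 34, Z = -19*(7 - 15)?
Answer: 4383684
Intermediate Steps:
Z = 152 (Z = -19*(-8) = 152)
A(R) = 34 + 2*R² (A(R) = (R² + R²) + 34 = 2*R² + 34 = 34 + 2*R²)
(A(-36) + Z)*1578 = ((34 + 2*(-36)²) + 152)*1578 = ((34 + 2*1296) + 152)*1578 = ((34 + 2592) + 152)*1578 = (2626 + 152)*1578 = 2778*1578 = 4383684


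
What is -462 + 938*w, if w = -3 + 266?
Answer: 246232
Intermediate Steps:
w = 263
-462 + 938*w = -462 + 938*263 = -462 + 246694 = 246232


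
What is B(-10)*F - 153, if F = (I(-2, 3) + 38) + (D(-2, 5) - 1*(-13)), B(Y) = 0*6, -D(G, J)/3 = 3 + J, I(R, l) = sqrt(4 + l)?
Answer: -153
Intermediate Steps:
D(G, J) = -9 - 3*J (D(G, J) = -3*(3 + J) = -9 - 3*J)
B(Y) = 0
F = 27 + sqrt(7) (F = (sqrt(4 + 3) + 38) + ((-9 - 3*5) - 1*(-13)) = (sqrt(7) + 38) + ((-9 - 15) + 13) = (38 + sqrt(7)) + (-24 + 13) = (38 + sqrt(7)) - 11 = 27 + sqrt(7) ≈ 29.646)
B(-10)*F - 153 = 0*(27 + sqrt(7)) - 153 = 0 - 153 = -153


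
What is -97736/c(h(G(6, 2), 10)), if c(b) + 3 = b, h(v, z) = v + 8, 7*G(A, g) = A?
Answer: -684152/41 ≈ -16687.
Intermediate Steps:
G(A, g) = A/7
h(v, z) = 8 + v
c(b) = -3 + b
-97736/c(h(G(6, 2), 10)) = -97736/(-3 + (8 + (⅐)*6)) = -97736/(-3 + (8 + 6/7)) = -97736/(-3 + 62/7) = -97736/41/7 = -97736*7/41 = -684152/41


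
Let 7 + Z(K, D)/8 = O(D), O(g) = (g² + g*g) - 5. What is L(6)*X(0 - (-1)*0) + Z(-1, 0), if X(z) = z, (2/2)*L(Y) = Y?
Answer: -96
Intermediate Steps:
L(Y) = Y
O(g) = -5 + 2*g² (O(g) = (g² + g²) - 5 = 2*g² - 5 = -5 + 2*g²)
Z(K, D) = -96 + 16*D² (Z(K, D) = -56 + 8*(-5 + 2*D²) = -56 + (-40 + 16*D²) = -96 + 16*D²)
L(6)*X(0 - (-1)*0) + Z(-1, 0) = 6*(0 - (-1)*0) + (-96 + 16*0²) = 6*(0 - 1*0) + (-96 + 16*0) = 6*(0 + 0) + (-96 + 0) = 6*0 - 96 = 0 - 96 = -96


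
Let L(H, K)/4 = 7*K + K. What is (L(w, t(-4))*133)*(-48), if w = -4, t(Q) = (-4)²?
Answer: -3268608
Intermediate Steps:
t(Q) = 16
L(H, K) = 32*K (L(H, K) = 4*(7*K + K) = 4*(8*K) = 32*K)
(L(w, t(-4))*133)*(-48) = ((32*16)*133)*(-48) = (512*133)*(-48) = 68096*(-48) = -3268608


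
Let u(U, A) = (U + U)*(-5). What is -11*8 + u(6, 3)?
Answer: -148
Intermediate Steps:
u(U, A) = -10*U (u(U, A) = (2*U)*(-5) = -10*U)
-11*8 + u(6, 3) = -11*8 - 10*6 = -88 - 60 = -148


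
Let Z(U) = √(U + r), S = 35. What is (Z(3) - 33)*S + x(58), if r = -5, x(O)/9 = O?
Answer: -633 + 35*I*√2 ≈ -633.0 + 49.497*I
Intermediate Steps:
x(O) = 9*O
Z(U) = √(-5 + U) (Z(U) = √(U - 5) = √(-5 + U))
(Z(3) - 33)*S + x(58) = (√(-5 + 3) - 33)*35 + 9*58 = (√(-2) - 33)*35 + 522 = (I*√2 - 33)*35 + 522 = (-33 + I*√2)*35 + 522 = (-1155 + 35*I*√2) + 522 = -633 + 35*I*√2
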